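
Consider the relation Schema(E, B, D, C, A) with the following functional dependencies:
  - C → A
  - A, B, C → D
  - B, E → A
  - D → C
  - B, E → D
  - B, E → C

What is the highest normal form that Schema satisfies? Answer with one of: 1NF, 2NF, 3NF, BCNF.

2NF

Candidate key: {B, E}. Prime attributes: {B, E}.
C → A breaks BCNF: {C}⁺ = {A, C}, so {C} is not a superkey.
Because {A} is non-prime and the left side of C → A is not a superkey, the relation is not in 3NF.
No proper subset of a key has a non-prime attribute in its closure, so there is no partial dependency; 2NF holds.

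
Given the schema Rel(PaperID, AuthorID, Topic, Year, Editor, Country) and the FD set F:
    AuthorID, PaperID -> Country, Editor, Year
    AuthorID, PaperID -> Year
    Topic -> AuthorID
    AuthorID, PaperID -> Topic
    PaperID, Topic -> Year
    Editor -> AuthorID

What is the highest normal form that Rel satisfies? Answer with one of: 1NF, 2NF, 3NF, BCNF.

Candidate keys: {AuthorID, PaperID}, {Editor, PaperID}, {PaperID, Topic}. Prime attributes: {AuthorID, Editor, PaperID, Topic}.
Topic -> AuthorID: {Topic}⁺ = {AuthorID, Topic}, which is not all of the attributes, so the left side is not a superkey — BCNF is violated.
Its right-hand attributes {AuthorID} are all prime, as are those of every other non-superkey FD — the relation is in 3NF.

3NF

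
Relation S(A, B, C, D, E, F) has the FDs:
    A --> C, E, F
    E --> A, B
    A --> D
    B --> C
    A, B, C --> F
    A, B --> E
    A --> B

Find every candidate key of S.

{A}, {E}

{A} is a candidate key since {A}⁺ = {A, B, C, D, E, F} covers every attribute.
{E} is a candidate key since {E}⁺ = {A, B, C, D, E, F} covers every attribute.
Any other superkey properly contains one of these, so there are no further candidate keys.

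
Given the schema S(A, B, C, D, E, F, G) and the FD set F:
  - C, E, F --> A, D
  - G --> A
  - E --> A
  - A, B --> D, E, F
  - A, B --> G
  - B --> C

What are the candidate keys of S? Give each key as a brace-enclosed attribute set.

{A, B}, {B, E}, {B, G}

No FD produces {B}, so it must be in every candidate key.
Closure of {A, B} is {A, B, C, D, E, F, G}, the whole schema; {A, B} is a candidate key.
Closure of {B, E} is {A, B, C, D, E, F, G}, the whole schema; {B, E} is a candidate key.
Closure of {B, G} is {A, B, C, D, E, F, G}, the whole schema; {B, G} is a candidate key.
Any other superkey properly contains one of these, so there are no further candidate keys.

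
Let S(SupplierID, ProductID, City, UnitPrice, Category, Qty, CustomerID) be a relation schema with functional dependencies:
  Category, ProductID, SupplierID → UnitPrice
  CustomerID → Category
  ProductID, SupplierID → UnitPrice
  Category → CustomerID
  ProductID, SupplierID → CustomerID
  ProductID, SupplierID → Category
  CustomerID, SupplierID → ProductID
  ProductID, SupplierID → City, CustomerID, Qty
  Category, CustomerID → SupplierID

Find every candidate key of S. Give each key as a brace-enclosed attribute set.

Closure of {Category} is {Category, City, CustomerID, ProductID, Qty, SupplierID, UnitPrice}, the whole schema; {Category} is a candidate key.
Closure of {CustomerID} is {Category, City, CustomerID, ProductID, Qty, SupplierID, UnitPrice}, the whole schema; {CustomerID} is a candidate key.
Closure of {ProductID, SupplierID} is {Category, City, CustomerID, ProductID, Qty, SupplierID, UnitPrice}, the whole schema; {ProductID, SupplierID} is a candidate key.
Any other superkey properly contains one of these, so there are no further candidate keys.

{Category}, {CustomerID}, {ProductID, SupplierID}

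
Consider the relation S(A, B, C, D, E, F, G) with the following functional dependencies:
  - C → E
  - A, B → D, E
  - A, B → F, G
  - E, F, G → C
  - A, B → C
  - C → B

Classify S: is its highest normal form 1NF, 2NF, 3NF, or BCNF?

3NF

Candidate keys: {A, B}, {A, C}, {A, E, F, G}. Prime attributes: {A, B, C, E, F, G}.
C → E breaks BCNF: {C}⁺ = {B, C, E}, so {C} is not a superkey.
Its right-hand attributes {E} are all prime, as are those of every other non-superkey FD — the relation is in 3NF.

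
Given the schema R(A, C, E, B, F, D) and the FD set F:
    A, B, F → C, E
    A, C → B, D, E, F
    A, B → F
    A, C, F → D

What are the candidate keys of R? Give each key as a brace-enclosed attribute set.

{A, B}, {A, C}

Attributes never on any right-hand side: {A} — every candidate key must contain it.
{A, B}⁺ = {A, B, C, D, E, F}, which is every attribute, so {A, B} is a candidate key.
{A, C}⁺ = {A, B, C, D, E, F}, which is every attribute, so {A, C} is a candidate key.
Any other superkey properly contains one of these, so there are no further candidate keys.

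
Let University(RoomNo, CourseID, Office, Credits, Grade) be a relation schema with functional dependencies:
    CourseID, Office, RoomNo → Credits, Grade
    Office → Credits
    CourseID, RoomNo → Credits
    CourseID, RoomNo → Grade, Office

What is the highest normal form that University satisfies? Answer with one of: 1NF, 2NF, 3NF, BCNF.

2NF

Candidate key: {CourseID, RoomNo}. Prime attributes: {CourseID, RoomNo}.
Office → Credits: {Office}⁺ = {Credits, Office}, which is not all of the attributes, so the left side is not a superkey — BCNF is violated.
Because {Credits} is non-prime and the left side of Office → Credits is not a superkey, the relation is not in 3NF.
No proper subset of a key has a non-prime attribute in its closure, so there is no partial dependency; 2NF holds.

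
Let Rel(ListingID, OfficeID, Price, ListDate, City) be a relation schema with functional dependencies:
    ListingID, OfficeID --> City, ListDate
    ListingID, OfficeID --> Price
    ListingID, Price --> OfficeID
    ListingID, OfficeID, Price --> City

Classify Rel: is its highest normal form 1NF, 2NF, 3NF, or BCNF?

BCNF

Candidate keys: {ListingID, OfficeID}, {ListingID, Price}. Prime attributes: {ListingID, OfficeID, Price}.
The left-hand side of every FD is a superkey, so BCNF is satisfied.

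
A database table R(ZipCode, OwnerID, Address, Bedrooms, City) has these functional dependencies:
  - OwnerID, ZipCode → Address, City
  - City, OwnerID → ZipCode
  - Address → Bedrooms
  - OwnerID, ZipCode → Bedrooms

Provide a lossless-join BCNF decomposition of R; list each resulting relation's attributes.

{Address, Bedrooms}; {Address, City, OwnerID, ZipCode}

Candidate keys of the original relation: {City, OwnerID}, {OwnerID, ZipCode}.
Within {Address, Bedrooms, City, OwnerID, ZipCode}: {Address}⁺ ∩ {Address, Bedrooms, City, OwnerID, ZipCode} = {Address, Bedrooms}, not the whole set, so Address → Bedrooms violates BCNF; decompose into {Address, Bedrooms} and {Address, City, OwnerID, ZipCode}.
{Address, Bedrooms} is in BCNF.
{Address, City, OwnerID, ZipCode} is in BCNF.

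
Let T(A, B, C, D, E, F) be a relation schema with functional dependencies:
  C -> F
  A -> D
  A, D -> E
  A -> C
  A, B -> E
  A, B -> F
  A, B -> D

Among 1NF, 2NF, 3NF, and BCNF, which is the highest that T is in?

Candidate key: {A, B}. Prime attributes: {A, B}.
For C -> F we have {C}⁺ = {C, F}; {C} is not a superkey, so BCNF fails.
C -> F determines the non-prime attribute {F} from a non-superkey — 3NF is violated.
{A} is a proper subset of the key {A, B}, and {A}⁺ contains the non-prime attributes {C, D, E, F} — a partial dependency, so 2NF is violated.

1NF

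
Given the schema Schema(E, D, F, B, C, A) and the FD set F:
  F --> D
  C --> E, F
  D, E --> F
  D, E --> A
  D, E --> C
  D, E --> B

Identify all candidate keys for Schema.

{C}, {D, E}, {E, F}

{C}⁺ = {A, B, C, D, E, F}, which is every attribute, so {C} is a candidate key.
{D, E}⁺ = {A, B, C, D, E, F}, which is every attribute, so {D, E} is a candidate key.
{E, F}⁺ = {A, B, C, D, E, F}, which is every attribute, so {E, F} is a candidate key.
No proper subset of any of these is a key, and no other minimal superkey exists.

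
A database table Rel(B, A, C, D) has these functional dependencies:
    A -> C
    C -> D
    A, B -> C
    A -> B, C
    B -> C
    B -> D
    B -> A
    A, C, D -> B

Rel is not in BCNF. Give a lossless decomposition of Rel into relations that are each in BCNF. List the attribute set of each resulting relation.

{A, B, C}; {C, D}

Candidate keys of the original relation: {A}, {B}.
In {A, B, C, D}, {C} is not a superkey ({C}⁺ restricted to this set is {C, D}), so split on C -> D into {C, D} and {A, B, C}.
{C, D}: every determinant is a superkey — BCNF.
{A, B, C}: every determinant is a superkey — BCNF.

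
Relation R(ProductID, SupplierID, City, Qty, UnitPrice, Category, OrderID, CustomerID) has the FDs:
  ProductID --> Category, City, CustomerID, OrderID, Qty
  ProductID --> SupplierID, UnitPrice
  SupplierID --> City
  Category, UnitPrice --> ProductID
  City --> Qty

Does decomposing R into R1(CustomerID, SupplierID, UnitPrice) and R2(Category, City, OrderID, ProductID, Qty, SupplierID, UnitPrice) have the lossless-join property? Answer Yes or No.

No

Common attributes: {SupplierID, UnitPrice}; their closure is {City, Qty, SupplierID, UnitPrice}.
The closure covers neither R1 nor R2 entirely; the join is not lossless.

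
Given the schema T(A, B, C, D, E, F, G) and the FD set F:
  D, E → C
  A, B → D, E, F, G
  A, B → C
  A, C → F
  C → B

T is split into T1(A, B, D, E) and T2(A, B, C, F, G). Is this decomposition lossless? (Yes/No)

Common attributes: {A, B}; their closure is {A, B, C, D, E, F, G}.
T1 is contained in that closure, so T1 ∩ T2 → T1 holds and the join is lossless.

Yes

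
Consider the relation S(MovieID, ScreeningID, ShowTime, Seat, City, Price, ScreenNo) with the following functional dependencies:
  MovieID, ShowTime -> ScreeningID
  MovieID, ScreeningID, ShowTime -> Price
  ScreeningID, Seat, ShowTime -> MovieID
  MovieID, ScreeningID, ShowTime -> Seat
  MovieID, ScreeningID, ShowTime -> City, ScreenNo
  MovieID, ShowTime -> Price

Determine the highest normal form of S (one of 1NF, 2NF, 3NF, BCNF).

Candidate keys: {MovieID, ShowTime}, {ScreeningID, Seat, ShowTime}. Prime attributes: {MovieID, ScreeningID, Seat, ShowTime}.
Every FD has a superkey on the left, so the relation is in BCNF.

BCNF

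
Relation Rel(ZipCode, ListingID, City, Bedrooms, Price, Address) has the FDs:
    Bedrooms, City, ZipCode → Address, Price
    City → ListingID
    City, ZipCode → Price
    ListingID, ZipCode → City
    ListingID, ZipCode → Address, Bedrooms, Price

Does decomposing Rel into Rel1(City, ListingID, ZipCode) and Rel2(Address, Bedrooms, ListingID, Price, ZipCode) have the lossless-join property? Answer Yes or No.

The shared attributes are {ListingID, ZipCode} and {ListingID, ZipCode}⁺ = {Address, Bedrooms, City, ListingID, Price, ZipCode}.
Rel1 is contained in that closure, so Rel1 ∩ Rel2 → Rel1 holds and the join is lossless.

Yes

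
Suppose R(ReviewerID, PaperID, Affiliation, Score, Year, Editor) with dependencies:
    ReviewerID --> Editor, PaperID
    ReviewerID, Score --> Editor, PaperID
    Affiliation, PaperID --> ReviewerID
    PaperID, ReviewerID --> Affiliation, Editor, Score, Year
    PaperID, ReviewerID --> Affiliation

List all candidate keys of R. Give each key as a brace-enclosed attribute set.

{Affiliation, PaperID}, {ReviewerID}

Closure of {ReviewerID} is {Affiliation, Editor, PaperID, ReviewerID, Score, Year}, the whole schema; {ReviewerID} is a candidate key.
Closure of {Affiliation, PaperID} is {Affiliation, Editor, PaperID, ReviewerID, Score, Year}, the whole schema; {Affiliation, PaperID} is a candidate key.
Any other superkey properly contains one of these, so there are no further candidate keys.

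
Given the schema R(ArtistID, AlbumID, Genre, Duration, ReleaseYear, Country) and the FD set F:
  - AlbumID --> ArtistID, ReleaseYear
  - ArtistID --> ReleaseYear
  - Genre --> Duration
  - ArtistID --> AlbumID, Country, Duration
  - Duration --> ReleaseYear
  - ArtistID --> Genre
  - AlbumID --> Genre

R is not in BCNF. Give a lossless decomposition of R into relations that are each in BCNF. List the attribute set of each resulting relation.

Candidate keys of the original relation: {AlbumID}, {ArtistID}.
In {AlbumID, ArtistID, Country, Duration, Genre, ReleaseYear}, {Genre} is not a superkey ({Genre}⁺ restricted to this set is {Duration, Genre, ReleaseYear}), so split on Genre --> Duration, ReleaseYear into {Duration, Genre, ReleaseYear} and {AlbumID, ArtistID, Country, Genre}.
In {Duration, Genre, ReleaseYear}, {Duration} is not a superkey ({Duration}⁺ restricted to this set is {Duration, ReleaseYear}), so split on Duration --> ReleaseYear into {Duration, ReleaseYear} and {Duration, Genre}.
{Duration, ReleaseYear} is in BCNF.
{Duration, Genre} is in BCNF.
{AlbumID, ArtistID, Country, Genre} is in BCNF.

{AlbumID, ArtistID, Country, Genre}; {Duration, Genre}; {Duration, ReleaseYear}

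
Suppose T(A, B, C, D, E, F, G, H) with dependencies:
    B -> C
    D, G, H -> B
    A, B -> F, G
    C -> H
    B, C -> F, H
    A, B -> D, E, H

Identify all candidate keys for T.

{A, B}, {A, C, D, G}, {A, D, G, H}

Attributes never on any right-hand side: {A} — every candidate key must contain it.
{A, B}⁺ = {A, B, C, D, E, F, G, H}, which is every attribute, so {A, B} is a candidate key.
{A, C, D, G}⁺ = {A, B, C, D, E, F, G, H}, which is every attribute, so {A, C, D, G} is a candidate key.
{A, D, G, H}⁺ = {A, B, C, D, E, F, G, H}, which is every attribute, so {A, D, G, H} is a candidate key.
Any other superkey properly contains one of these, so there are no further candidate keys.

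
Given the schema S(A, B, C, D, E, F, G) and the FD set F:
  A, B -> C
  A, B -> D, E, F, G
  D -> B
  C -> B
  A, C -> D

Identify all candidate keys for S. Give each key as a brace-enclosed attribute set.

No FD produces {A}, so it must be in every candidate key.
{A, B}⁺ = {A, B, C, D, E, F, G}, which is every attribute, so {A, B} is a candidate key.
{A, C}⁺ = {A, B, C, D, E, F, G}, which is every attribute, so {A, C} is a candidate key.
{A, D}⁺ = {A, B, C, D, E, F, G}, which is every attribute, so {A, D} is a candidate key.
Any other superkey properly contains one of these, so there are no further candidate keys.

{A, B}, {A, C}, {A, D}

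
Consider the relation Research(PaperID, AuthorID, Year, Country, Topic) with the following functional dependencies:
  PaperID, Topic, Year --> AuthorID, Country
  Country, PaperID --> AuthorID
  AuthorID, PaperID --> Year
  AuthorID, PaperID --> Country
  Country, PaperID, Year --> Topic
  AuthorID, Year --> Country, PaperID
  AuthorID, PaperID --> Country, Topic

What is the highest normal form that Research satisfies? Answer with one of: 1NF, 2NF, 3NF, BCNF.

Candidate keys: {AuthorID, PaperID}, {AuthorID, Year}, {Country, PaperID}, {PaperID, Topic, Year}. Prime attributes: {AuthorID, Country, PaperID, Topic, Year}.
The left-hand side of every FD is a superkey, so BCNF is satisfied.

BCNF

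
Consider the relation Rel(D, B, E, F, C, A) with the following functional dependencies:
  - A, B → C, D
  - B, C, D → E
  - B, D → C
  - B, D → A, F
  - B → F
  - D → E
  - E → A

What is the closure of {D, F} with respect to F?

Start with {D, F}.
D → E applies; add {E} → now {D, E, F}.
E → A applies; add {A} → now {A, D, E, F}.
No further FD applies.

{A, D, E, F}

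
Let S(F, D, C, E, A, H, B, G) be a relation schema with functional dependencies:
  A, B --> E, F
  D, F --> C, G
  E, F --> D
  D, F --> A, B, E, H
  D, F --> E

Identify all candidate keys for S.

{A, B}, {D, F}, {E, F}

{A, B}⁺ = {A, B, C, D, E, F, G, H}, which is every attribute, so {A, B} is a candidate key.
{D, F}⁺ = {A, B, C, D, E, F, G, H}, which is every attribute, so {D, F} is a candidate key.
{E, F}⁺ = {A, B, C, D, E, F, G, H}, which is every attribute, so {E, F} is a candidate key.
No proper subset of any of these is a key, and no other minimal superkey exists.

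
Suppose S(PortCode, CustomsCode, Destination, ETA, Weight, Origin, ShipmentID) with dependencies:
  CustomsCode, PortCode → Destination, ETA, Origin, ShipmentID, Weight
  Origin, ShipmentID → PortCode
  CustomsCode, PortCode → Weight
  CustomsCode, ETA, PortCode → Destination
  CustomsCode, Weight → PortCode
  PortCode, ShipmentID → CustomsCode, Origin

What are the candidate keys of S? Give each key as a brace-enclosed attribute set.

{CustomsCode, PortCode}, {CustomsCode, Weight}, {Origin, ShipmentID}, {PortCode, ShipmentID}

{CustomsCode, PortCode} is a candidate key since {CustomsCode, PortCode}⁺ = {CustomsCode, Destination, ETA, Origin, PortCode, ShipmentID, Weight} covers every attribute.
{CustomsCode, Weight} is a candidate key since {CustomsCode, Weight}⁺ = {CustomsCode, Destination, ETA, Origin, PortCode, ShipmentID, Weight} covers every attribute.
{Origin, ShipmentID} is a candidate key since {Origin, ShipmentID}⁺ = {CustomsCode, Destination, ETA, Origin, PortCode, ShipmentID, Weight} covers every attribute.
{PortCode, ShipmentID} is a candidate key since {PortCode, ShipmentID}⁺ = {CustomsCode, Destination, ETA, Origin, PortCode, ShipmentID, Weight} covers every attribute.
These are minimal and exhaustive — every other superkey contains one of them.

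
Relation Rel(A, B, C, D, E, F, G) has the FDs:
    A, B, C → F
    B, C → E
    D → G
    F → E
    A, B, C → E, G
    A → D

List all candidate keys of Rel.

{A, B, C}

No FD produces {A, B, C}, so they must be in every candidate key.
{A, B, C}⁺ = {A, B, C, D, E, F, G} — all of the relation — so {A, B, C} is a candidate key.
No smaller or unrelated set reaches every attribute, so there are no other keys.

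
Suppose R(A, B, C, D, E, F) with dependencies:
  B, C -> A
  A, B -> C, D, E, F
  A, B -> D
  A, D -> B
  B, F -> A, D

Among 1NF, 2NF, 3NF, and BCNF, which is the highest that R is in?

Candidate keys: {A, B}, {A, D}, {B, C}, {B, F}. Prime attributes: {A, B, C, D, F}.
Every FD has a superkey on the left, so the relation is in BCNF.

BCNF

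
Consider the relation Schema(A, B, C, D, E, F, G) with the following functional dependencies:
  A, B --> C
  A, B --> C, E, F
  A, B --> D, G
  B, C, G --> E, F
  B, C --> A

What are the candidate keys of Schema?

{A, B}, {B, C}

No FD produces {B}, so it must be in every candidate key.
{A, B}⁺ = {A, B, C, D, E, F, G}, which is every attribute, so {A, B} is a candidate key.
{B, C}⁺ = {A, B, C, D, E, F, G}, which is every attribute, so {B, C} is a candidate key.
No proper subset of any of these is a key, and no other minimal superkey exists.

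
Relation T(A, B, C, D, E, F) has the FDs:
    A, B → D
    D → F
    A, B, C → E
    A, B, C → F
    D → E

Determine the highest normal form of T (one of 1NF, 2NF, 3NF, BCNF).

1NF

Candidate key: {A, B, C}. Prime attributes: {A, B, C}.
For A, B → D we have {A, B}⁺ = {A, B, D, E, F}; {A, B} is not a superkey, so BCNF fails.
Because {D} is non-prime and the left side of A, B → D is not a superkey, the relation is not in 3NF.
The proper key subset {A, B} of {A, B, C} determines non-prime {D, E, F}, so the relation is not even in 2NF.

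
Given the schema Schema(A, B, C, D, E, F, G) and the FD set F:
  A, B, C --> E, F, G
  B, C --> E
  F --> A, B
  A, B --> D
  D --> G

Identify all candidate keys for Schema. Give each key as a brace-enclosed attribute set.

{A, B, C}, {C, F}

Attributes never on any right-hand side: {C} — every candidate key must contain it.
{C, F}⁺ = {A, B, C, D, E, F, G}, which is every attribute, so {C, F} is a candidate key.
{A, B, C}⁺ = {A, B, C, D, E, F, G}, which is every attribute, so {A, B, C} is a candidate key.
Any other superkey properly contains one of these, so there are no further candidate keys.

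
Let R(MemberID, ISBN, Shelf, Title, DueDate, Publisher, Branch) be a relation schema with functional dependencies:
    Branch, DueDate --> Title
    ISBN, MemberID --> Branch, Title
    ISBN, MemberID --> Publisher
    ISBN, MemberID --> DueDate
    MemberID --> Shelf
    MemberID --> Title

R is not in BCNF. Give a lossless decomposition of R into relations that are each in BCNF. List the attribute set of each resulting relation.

{Branch, DueDate, ISBN, MemberID, Publisher}; {Branch, DueDate, Title}; {MemberID, Shelf}

Candidate key of the original relation: {ISBN, MemberID}.
{Branch, DueDate, ISBN, MemberID, Publisher, Shelf, Title}: {Branch, DueDate} determines {Branch, DueDate, Title} here but is not a superkey — split on Branch, DueDate --> Title, giving {Branch, DueDate, Title} and {Branch, DueDate, ISBN, MemberID, Publisher, Shelf}.
{Branch, DueDate, Title} has no BCNF violation.
{Branch, DueDate, ISBN, MemberID, Publisher, Shelf}: {MemberID} determines {MemberID, Shelf} here but is not a superkey — split on MemberID --> Shelf, giving {MemberID, Shelf} and {Branch, DueDate, ISBN, MemberID, Publisher}.
{MemberID, Shelf} has no BCNF violation.
{Branch, DueDate, ISBN, MemberID, Publisher} has no BCNF violation.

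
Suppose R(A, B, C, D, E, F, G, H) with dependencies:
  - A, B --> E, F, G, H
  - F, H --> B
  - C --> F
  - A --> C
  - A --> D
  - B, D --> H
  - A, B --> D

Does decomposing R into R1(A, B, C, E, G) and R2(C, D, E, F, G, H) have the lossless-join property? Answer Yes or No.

The shared attributes are {C, E, G} and {C, E, G}⁺ = {C, E, F, G}.
R1 ⊄ {C, E, F, G} and R2 ⊄ {C, E, F, G}, so the split is lossy.

No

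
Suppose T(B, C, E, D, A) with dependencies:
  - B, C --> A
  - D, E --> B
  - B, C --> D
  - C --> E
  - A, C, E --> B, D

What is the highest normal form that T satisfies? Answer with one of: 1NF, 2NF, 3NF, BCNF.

1NF

Candidate keys: {A, C}, {B, C}, {C, D}. Prime attributes: {A, B, C, D}.
D, E --> B breaks BCNF: {D, E}⁺ = {B, D, E}, so {D, E} is not a superkey.
Because {E} is non-prime and the left side of C --> E is not a superkey, the relation is not in 3NF.
Since {C} ⊂ {A, C} and {C}⁺ ⊇ {E} with {E} non-prime, there is a partial dependency; 2NF fails.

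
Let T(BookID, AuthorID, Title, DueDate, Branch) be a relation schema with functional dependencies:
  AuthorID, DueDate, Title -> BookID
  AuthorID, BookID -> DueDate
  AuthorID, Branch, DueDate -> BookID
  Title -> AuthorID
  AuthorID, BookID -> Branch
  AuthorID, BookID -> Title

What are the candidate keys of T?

{AuthorID, BookID}⁺ = {AuthorID, BookID, Branch, DueDate, Title} — all of the relation — so {AuthorID, BookID} is a candidate key.
{BookID, Title}⁺ = {AuthorID, BookID, Branch, DueDate, Title} — all of the relation — so {BookID, Title} is a candidate key.
{DueDate, Title}⁺ = {AuthorID, BookID, Branch, DueDate, Title} — all of the relation — so {DueDate, Title} is a candidate key.
{AuthorID, Branch, DueDate}⁺ = {AuthorID, BookID, Branch, DueDate, Title} — all of the relation — so {AuthorID, Branch, DueDate} is a candidate key.
Any other superkey properly contains one of these, so there are no further candidate keys.

{AuthorID, BookID}, {AuthorID, Branch, DueDate}, {BookID, Title}, {DueDate, Title}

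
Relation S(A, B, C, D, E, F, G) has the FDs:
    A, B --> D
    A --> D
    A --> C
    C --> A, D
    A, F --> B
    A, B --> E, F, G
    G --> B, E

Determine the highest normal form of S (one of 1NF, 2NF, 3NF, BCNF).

1NF

Candidate keys: {A, B}, {A, F}, {A, G}, {B, C}, {C, F}, {C, G}. Prime attributes: {A, B, C, F, G}.
For A --> D we have {A}⁺ = {A, C, D}; {A} is not a superkey, so BCNF fails.
Because {D} is non-prime and the left side of A --> D is not a superkey, the relation is not in 3NF.
Since {A} ⊂ {A, B} and {A}⁺ ⊇ {D} with {D} non-prime, there is a partial dependency; 2NF fails.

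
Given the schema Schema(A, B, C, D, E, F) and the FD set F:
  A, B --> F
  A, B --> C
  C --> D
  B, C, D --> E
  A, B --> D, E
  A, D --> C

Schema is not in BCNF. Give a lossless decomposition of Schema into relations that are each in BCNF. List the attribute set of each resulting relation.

{A, B, C, F}; {B, C, E}; {C, D}

Candidate key of the original relation: {A, B}.
In {A, B, C, D, E, F}, {C} is not a superkey ({C}⁺ restricted to this set is {C, D}), so split on C --> D into {C, D} and {A, B, C, E, F}.
{C, D}: every determinant is a superkey — BCNF.
In {A, B, C, E, F}, {B, C} is not a superkey ({B, C}⁺ restricted to this set is {B, C, E}), so split on B, C --> E into {B, C, E} and {A, B, C, F}.
{B, C, E}: every determinant is a superkey — BCNF.
{A, B, C, F}: every determinant is a superkey — BCNF.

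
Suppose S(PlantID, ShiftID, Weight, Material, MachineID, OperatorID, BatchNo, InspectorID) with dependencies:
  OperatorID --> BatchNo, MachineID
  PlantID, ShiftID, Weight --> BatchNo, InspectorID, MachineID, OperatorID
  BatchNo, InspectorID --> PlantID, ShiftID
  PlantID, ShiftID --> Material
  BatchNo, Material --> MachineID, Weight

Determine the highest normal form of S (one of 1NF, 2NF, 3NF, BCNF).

Candidate keys: {BatchNo, InspectorID}, {BatchNo, PlantID, ShiftID}, {InspectorID, OperatorID}, {OperatorID, PlantID, ShiftID}, {PlantID, ShiftID, Weight}. Prime attributes: {BatchNo, InspectorID, OperatorID, PlantID, ShiftID, Weight}.
OperatorID --> BatchNo, MachineID: {OperatorID}⁺ = {BatchNo, MachineID, OperatorID}, which is not all of the attributes, so the left side is not a superkey — BCNF is violated.
OperatorID --> BatchNo, MachineID determines the non-prime attribute {MachineID} from a non-superkey — 3NF is violated.
{OperatorID} is a proper subset of the key {InspectorID, OperatorID}, and {OperatorID}⁺ contains the non-prime attribute {MachineID} — a partial dependency, so 2NF is violated.

1NF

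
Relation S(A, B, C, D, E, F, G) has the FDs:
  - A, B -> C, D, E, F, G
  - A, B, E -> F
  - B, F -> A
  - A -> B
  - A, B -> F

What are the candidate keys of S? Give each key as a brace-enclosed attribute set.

Closure of {A} is {A, B, C, D, E, F, G}, the whole schema; {A} is a candidate key.
Closure of {B, F} is {A, B, C, D, E, F, G}, the whole schema; {B, F} is a candidate key.
Any other superkey properly contains one of these, so there are no further candidate keys.

{A}, {B, F}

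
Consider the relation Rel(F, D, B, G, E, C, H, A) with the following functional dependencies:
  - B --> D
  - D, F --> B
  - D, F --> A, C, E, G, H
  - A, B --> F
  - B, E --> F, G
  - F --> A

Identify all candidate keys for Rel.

{A, B}, {B, E}, {B, F}, {D, F}

Closure of {A, B} is {A, B, C, D, E, F, G, H}, the whole schema; {A, B} is a candidate key.
Closure of {B, E} is {A, B, C, D, E, F, G, H}, the whole schema; {B, E} is a candidate key.
Closure of {B, F} is {A, B, C, D, E, F, G, H}, the whole schema; {B, F} is a candidate key.
Closure of {D, F} is {A, B, C, D, E, F, G, H}, the whole schema; {D, F} is a candidate key.
These are minimal and exhaustive — every other superkey contains one of them.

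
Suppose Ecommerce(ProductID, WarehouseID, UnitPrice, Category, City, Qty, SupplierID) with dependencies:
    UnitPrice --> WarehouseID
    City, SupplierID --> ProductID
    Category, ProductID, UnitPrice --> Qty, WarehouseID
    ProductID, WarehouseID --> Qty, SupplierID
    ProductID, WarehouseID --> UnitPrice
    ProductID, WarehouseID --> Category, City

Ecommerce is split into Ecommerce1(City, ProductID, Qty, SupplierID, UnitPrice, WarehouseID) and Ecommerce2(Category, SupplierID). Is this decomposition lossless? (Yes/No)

No

Ecommerce1 ∩ Ecommerce2 = {SupplierID}; its closure under F is {SupplierID}.
Neither Ecommerce1 nor Ecommerce2 is contained in that closure, so the decomposition is lossy.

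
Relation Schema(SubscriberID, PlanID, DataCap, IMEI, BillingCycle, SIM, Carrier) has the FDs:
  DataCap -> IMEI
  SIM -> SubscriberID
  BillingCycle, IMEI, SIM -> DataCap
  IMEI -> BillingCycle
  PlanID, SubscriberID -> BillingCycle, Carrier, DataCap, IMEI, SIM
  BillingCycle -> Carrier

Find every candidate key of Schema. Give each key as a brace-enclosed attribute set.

No FD produces {PlanID}, so it must be in every candidate key.
Closure of {PlanID, SIM} is {BillingCycle, Carrier, DataCap, IMEI, PlanID, SIM, SubscriberID}, the whole schema; {PlanID, SIM} is a candidate key.
Closure of {PlanID, SubscriberID} is {BillingCycle, Carrier, DataCap, IMEI, PlanID, SIM, SubscriberID}, the whole schema; {PlanID, SubscriberID} is a candidate key.
Any other superkey properly contains one of these, so there are no further candidate keys.

{PlanID, SIM}, {PlanID, SubscriberID}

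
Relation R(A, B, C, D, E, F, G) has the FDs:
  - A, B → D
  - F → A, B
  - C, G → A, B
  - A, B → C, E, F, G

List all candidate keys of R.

Closure of {F} is {A, B, C, D, E, F, G}, the whole schema; {F} is a candidate key.
Closure of {A, B} is {A, B, C, D, E, F, G}, the whole schema; {A, B} is a candidate key.
Closure of {C, G} is {A, B, C, D, E, F, G}, the whole schema; {C, G} is a candidate key.
No proper subset of any of these is a key, and no other minimal superkey exists.

{A, B}, {C, G}, {F}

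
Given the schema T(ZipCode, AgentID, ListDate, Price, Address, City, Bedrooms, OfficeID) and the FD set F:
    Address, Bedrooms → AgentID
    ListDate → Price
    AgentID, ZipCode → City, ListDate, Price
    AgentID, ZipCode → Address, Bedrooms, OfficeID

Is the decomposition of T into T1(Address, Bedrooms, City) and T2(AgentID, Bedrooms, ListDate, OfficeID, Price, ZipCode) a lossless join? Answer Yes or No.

T1 ∩ T2 = {Bedrooms}; its closure under F is {Bedrooms}.
T1 ⊄ {Bedrooms} and T2 ⊄ {Bedrooms}, so the split is lossy.

No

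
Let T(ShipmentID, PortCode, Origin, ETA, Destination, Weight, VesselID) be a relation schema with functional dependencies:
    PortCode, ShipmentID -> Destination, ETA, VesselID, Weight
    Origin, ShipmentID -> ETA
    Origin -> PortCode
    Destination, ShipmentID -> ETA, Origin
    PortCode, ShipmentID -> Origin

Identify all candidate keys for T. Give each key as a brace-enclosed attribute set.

Attributes never on any right-hand side: {ShipmentID} — every candidate key must contain it.
{Destination, ShipmentID} is a candidate key since {Destination, ShipmentID}⁺ = {Destination, ETA, Origin, PortCode, ShipmentID, VesselID, Weight} covers every attribute.
{Origin, ShipmentID} is a candidate key since {Origin, ShipmentID}⁺ = {Destination, ETA, Origin, PortCode, ShipmentID, VesselID, Weight} covers every attribute.
{PortCode, ShipmentID} is a candidate key since {PortCode, ShipmentID}⁺ = {Destination, ETA, Origin, PortCode, ShipmentID, VesselID, Weight} covers every attribute.
These are minimal and exhaustive — every other superkey contains one of them.

{Destination, ShipmentID}, {Origin, ShipmentID}, {PortCode, ShipmentID}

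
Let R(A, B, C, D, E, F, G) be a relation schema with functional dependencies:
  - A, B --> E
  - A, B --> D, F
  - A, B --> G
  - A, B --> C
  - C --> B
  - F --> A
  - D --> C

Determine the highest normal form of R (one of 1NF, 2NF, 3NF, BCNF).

Candidate keys: {A, B}, {A, C}, {A, D}, {B, F}, {C, F}, {D, F}. Prime attributes: {A, B, C, D, F}.
For C --> B we have {C}⁺ = {B, C}; {C} is not a superkey, so BCNF fails.
But every attribute on its right side ({B}) is prime, and the same holds for every other non-superkey FD, so 3NF still holds.

3NF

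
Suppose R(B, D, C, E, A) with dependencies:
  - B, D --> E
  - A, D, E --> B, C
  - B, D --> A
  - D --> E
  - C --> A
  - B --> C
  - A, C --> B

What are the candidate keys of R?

{A, D}, {B, D}, {C, D}

Attributes never on any right-hand side: {D} — every candidate key must contain it.
{A, D}⁺ = {A, B, C, D, E} — all of the relation — so {A, D} is a candidate key.
{B, D}⁺ = {A, B, C, D, E} — all of the relation — so {B, D} is a candidate key.
{C, D}⁺ = {A, B, C, D, E} — all of the relation — so {C, D} is a candidate key.
No proper subset of any of these is a key, and no other minimal superkey exists.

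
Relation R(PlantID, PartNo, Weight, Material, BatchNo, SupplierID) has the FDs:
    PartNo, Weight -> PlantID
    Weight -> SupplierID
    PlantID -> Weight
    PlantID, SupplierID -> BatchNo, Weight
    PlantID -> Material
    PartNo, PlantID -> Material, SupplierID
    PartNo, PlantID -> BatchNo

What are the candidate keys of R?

{PartNo, PlantID}, {PartNo, Weight}

{PartNo} never appears on the right of any FD, so every key must include it.
Closure of {PartNo, PlantID} is {BatchNo, Material, PartNo, PlantID, SupplierID, Weight}, the whole schema; {PartNo, PlantID} is a candidate key.
Closure of {PartNo, Weight} is {BatchNo, Material, PartNo, PlantID, SupplierID, Weight}, the whole schema; {PartNo, Weight} is a candidate key.
These are minimal and exhaustive — every other superkey contains one of them.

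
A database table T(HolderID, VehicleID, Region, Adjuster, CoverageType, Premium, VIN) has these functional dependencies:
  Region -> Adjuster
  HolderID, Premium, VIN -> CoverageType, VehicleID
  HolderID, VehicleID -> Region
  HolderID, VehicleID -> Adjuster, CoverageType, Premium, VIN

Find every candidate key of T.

Attributes never on any right-hand side: {HolderID} — every candidate key must contain it.
{HolderID, VehicleID} is a candidate key since {HolderID, VehicleID}⁺ = {Adjuster, CoverageType, HolderID, Premium, Region, VIN, VehicleID} covers every attribute.
{HolderID, Premium, VIN} is a candidate key since {HolderID, Premium, VIN}⁺ = {Adjuster, CoverageType, HolderID, Premium, Region, VIN, VehicleID} covers every attribute.
Any other superkey properly contains one of these, so there are no further candidate keys.

{HolderID, Premium, VIN}, {HolderID, VehicleID}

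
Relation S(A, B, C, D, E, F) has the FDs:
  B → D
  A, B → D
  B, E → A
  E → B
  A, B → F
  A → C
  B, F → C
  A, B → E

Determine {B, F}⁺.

{B, C, D, F}

Start with {B, F}.
B → D applies; add {D} → now {B, D, F}.
B, F → C applies; add {C} → now {B, C, D, F}.
No further FD applies.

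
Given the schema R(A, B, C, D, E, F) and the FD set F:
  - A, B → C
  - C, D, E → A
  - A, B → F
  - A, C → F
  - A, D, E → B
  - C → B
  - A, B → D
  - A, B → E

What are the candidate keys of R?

Closure of {A, B} is {A, B, C, D, E, F}, the whole schema; {A, B} is a candidate key.
Closure of {A, C} is {A, B, C, D, E, F}, the whole schema; {A, C} is a candidate key.
Closure of {A, D, E} is {A, B, C, D, E, F}, the whole schema; {A, D, E} is a candidate key.
Closure of {C, D, E} is {A, B, C, D, E, F}, the whole schema; {C, D, E} is a candidate key.
No proper subset of any of these is a key, and no other minimal superkey exists.

{A, B}, {A, C}, {A, D, E}, {C, D, E}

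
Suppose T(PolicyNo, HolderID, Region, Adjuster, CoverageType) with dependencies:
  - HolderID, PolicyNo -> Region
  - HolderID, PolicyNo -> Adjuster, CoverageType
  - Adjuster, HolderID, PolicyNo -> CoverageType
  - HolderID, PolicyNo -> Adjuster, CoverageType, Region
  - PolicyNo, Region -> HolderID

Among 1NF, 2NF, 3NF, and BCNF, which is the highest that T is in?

BCNF

Candidate keys: {HolderID, PolicyNo}, {PolicyNo, Region}. Prime attributes: {HolderID, PolicyNo, Region}.
Each dependency's left side is a superkey — BCNF holds.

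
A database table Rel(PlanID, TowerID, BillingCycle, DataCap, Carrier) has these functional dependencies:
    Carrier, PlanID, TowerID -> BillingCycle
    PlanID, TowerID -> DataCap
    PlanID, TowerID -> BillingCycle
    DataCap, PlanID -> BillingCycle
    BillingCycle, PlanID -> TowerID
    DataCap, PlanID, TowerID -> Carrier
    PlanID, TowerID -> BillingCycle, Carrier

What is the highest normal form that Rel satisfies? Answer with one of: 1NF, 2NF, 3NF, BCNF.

Candidate keys: {BillingCycle, PlanID}, {DataCap, PlanID}, {PlanID, TowerID}. Prime attributes: {BillingCycle, DataCap, PlanID, TowerID}.
Each dependency's left side is a superkey — BCNF holds.

BCNF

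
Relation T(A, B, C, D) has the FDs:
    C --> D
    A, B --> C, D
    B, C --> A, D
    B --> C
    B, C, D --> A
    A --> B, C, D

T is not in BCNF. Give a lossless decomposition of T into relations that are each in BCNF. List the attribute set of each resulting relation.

Candidate keys of the original relation: {A}, {B}.
Within {A, B, C, D}: {C}⁺ ∩ {A, B, C, D} = {C, D}, not the whole set, so C --> D violates BCNF; decompose into {C, D} and {A, B, C}.
{C, D} is in BCNF.
{A, B, C} is in BCNF.

{A, B, C}; {C, D}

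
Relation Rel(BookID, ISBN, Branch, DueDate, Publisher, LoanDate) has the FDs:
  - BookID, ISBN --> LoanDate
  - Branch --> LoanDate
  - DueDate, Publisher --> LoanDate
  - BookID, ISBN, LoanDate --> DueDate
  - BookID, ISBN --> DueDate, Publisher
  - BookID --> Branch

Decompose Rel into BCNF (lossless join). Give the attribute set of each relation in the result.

{BookID, Branch}; {BookID, DueDate, ISBN, Publisher}; {Branch, LoanDate}

Candidate key of the original relation: {BookID, ISBN}.
Within {BookID, Branch, DueDate, ISBN, LoanDate, Publisher}: {Branch}⁺ ∩ {BookID, Branch, DueDate, ISBN, LoanDate, Publisher} = {Branch, LoanDate}, not the whole set, so Branch --> LoanDate violates BCNF; decompose into {Branch, LoanDate} and {BookID, Branch, DueDate, ISBN, Publisher}.
{Branch, LoanDate} has no BCNF violation.
Within {BookID, Branch, DueDate, ISBN, Publisher}: {BookID}⁺ ∩ {BookID, Branch, DueDate, ISBN, Publisher} = {BookID, Branch}, not the whole set, so BookID --> Branch violates BCNF; decompose into {BookID, Branch} and {BookID, DueDate, ISBN, Publisher}.
{BookID, Branch} has no BCNF violation.
{BookID, DueDate, ISBN, Publisher} has no BCNF violation.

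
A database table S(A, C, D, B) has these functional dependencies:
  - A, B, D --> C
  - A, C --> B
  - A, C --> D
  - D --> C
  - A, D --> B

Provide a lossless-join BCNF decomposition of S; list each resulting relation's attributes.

{A, B, D}; {C, D}

Candidate keys of the original relation: {A, C}, {A, D}.
In {A, B, C, D}, {D} is not a superkey ({D}⁺ restricted to this set is {C, D}), so split on D --> C into {C, D} and {A, B, D}.
{C, D} is in BCNF.
{A, B, D} is in BCNF.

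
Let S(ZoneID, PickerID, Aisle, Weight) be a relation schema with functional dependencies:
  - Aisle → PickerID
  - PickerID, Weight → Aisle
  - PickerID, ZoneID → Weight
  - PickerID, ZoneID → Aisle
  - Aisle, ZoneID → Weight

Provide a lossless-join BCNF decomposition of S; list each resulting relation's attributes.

{Aisle, PickerID}; {Aisle, Weight, ZoneID}

Candidate keys of the original relation: {Aisle, ZoneID}, {PickerID, ZoneID}.
In {Aisle, PickerID, Weight, ZoneID}, {Aisle} is not a superkey ({Aisle}⁺ restricted to this set is {Aisle, PickerID}), so split on Aisle → PickerID into {Aisle, PickerID} and {Aisle, Weight, ZoneID}.
{Aisle, PickerID} has no BCNF violation.
{Aisle, Weight, ZoneID} has no BCNF violation.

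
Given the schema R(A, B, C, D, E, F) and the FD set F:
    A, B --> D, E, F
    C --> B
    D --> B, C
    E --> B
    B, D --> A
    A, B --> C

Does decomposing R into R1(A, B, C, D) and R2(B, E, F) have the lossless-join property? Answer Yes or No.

The shared attributes are {B} and {B}⁺ = {B}.
The closure covers neither R1 nor R2 entirely; the join is not lossless.

No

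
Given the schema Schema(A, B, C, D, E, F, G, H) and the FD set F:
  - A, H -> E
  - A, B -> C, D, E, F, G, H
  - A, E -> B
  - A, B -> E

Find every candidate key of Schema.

{A, B}, {A, E}, {A, H}

{A} never appears on the right of any FD, so every key must include it.
{A, B}⁺ = {A, B, C, D, E, F, G, H} — all of the relation — so {A, B} is a candidate key.
{A, E}⁺ = {A, B, C, D, E, F, G, H} — all of the relation — so {A, E} is a candidate key.
{A, H}⁺ = {A, B, C, D, E, F, G, H} — all of the relation — so {A, H} is a candidate key.
These are minimal and exhaustive — every other superkey contains one of them.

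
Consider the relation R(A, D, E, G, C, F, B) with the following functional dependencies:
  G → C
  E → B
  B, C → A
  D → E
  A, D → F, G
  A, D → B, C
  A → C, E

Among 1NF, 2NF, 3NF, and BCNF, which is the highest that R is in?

1NF

Candidate keys: {A, D}, {C, D}, {D, G}. Prime attributes: {A, C, D, G}.
G → C: {G}⁺ = {C, G}, which is not all of the attributes, so the left side is not a superkey — BCNF is violated.
Because {B} is non-prime and the left side of E → B is not a superkey, the relation is not in 3NF.
Since {A} ⊂ {A, D} and {A}⁺ ⊇ {B, E} with {B, E} non-prime, there is a partial dependency; 2NF fails.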